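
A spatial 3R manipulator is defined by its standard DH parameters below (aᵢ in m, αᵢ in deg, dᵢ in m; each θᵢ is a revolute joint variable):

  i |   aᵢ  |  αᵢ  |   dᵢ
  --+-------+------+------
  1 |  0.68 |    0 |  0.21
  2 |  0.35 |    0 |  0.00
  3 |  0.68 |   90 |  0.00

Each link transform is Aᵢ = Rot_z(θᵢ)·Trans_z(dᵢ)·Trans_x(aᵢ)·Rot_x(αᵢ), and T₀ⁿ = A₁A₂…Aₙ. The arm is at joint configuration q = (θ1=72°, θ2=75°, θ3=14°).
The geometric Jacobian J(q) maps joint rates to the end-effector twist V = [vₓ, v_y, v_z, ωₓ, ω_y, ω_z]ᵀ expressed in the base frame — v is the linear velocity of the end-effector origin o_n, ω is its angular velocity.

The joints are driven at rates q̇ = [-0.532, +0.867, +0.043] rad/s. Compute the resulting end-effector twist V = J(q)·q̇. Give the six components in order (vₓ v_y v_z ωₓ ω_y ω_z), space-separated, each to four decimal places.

o_n = [-0.7264, 1.0587, 0.2100]
J₁: ẑ×o_n = [-1.0587, -0.7264, 0.0000], ω = ẑ
J2: z=[0.0000, 0.0000, 1.0000] o=[0.2101, 0.6467, 0.2100] → [-0.4120, -0.9365, 0.0000, 0.0000, 0.0000, 1.0000]
J3: z=[0.0000, 0.0000, 1.0000] o=[-0.0834, 0.8373, 0.2100] → [-0.2214, -0.6430, 0.0000, 0.0000, 0.0000, 1.0000]
V = J·q̇ = [0.1965, -0.4532, 0.0000, 0.0000, 0.0000, 0.3780]

0.1965 -0.4532 0.0000 0.0000 0.0000 0.3780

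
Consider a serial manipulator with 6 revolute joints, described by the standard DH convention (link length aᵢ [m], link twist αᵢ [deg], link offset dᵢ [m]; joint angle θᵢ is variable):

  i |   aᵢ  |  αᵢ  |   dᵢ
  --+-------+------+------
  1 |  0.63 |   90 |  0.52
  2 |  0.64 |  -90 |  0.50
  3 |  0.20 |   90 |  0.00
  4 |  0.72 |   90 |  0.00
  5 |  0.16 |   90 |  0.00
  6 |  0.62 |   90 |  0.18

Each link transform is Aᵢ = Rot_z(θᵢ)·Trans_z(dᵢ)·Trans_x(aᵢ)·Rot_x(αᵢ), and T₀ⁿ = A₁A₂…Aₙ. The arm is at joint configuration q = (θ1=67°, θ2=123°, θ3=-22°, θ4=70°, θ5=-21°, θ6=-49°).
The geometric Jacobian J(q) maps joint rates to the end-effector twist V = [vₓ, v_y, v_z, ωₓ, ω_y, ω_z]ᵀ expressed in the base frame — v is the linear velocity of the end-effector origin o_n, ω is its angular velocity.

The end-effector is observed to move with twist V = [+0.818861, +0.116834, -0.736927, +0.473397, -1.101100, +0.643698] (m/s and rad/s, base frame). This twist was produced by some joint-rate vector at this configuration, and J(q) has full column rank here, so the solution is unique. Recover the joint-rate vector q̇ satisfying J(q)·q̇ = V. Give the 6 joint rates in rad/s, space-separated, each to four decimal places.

0.7350 0.1240 0.7690 0.0500 0.5960 -0.5330

o_n = [-0.1690, -0.9556, 0.6086]
J₁: ẑ×o_n = [0.9556, -0.1690, 0.0000], ω = ẑ
J2: z=[0.9205, -0.3907, 0.0000] o=[0.2462, 0.5799, 0.5200] → [-0.0346, -0.0815, -1.5756, 0.9205, -0.3907, 0.0000]
J3: z=[-0.3277, -0.7720, -0.5446] o=[0.5702, 0.0637, 1.0567] → [-0.2092, 0.2557, -0.2366, -0.3277, -0.7720, -0.5446]
J4: z=[0.9332, -0.1745, -0.3142] o=[0.5997, -0.0585, 1.2123] → [-0.1765, 0.8049, -0.9712, 0.9332, -0.1745, -0.3142]
J5: z=[0.2507, -0.3103, 0.9170] o=[0.4143, -0.7314, 1.0353] → [0.3380, -0.4279, -0.2372, 0.2507, -0.3103, 0.9170]
J6: z=[-0.7789, 0.4978, 0.3814] o=[0.3224, -0.8610, 1.0166] → [-0.1670, -0.5052, 0.3183, -0.7789, 0.4978, 0.3814]
q̇ = J⁺·V = [0.7350, 0.1240, 0.7690, 0.0500, 0.5960, -0.5330]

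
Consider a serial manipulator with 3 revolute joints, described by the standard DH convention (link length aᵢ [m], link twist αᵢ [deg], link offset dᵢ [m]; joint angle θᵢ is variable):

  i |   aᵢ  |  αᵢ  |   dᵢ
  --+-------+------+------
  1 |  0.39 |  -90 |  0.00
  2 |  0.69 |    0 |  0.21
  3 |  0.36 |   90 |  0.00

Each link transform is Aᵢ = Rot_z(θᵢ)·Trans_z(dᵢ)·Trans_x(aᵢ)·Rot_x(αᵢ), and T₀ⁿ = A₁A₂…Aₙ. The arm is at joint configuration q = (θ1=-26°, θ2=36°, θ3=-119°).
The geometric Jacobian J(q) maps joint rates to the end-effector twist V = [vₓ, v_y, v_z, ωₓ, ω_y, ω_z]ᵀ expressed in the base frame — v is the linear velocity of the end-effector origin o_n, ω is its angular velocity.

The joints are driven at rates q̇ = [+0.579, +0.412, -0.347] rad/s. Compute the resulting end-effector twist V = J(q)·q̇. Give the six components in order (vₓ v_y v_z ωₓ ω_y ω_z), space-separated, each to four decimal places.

0.0132 0.6327 -0.2328 0.0285 0.0584 0.5790

o_n = [0.9837, -0.2462, -0.0483]
J₁: ẑ×o_n = [0.2462, 0.9837, -0.0000], ω = ẑ
J2: z=[0.4384, 0.8988, 0.0000] o=[0.3505, -0.1710, 0.0000] → [-0.0434, 0.0212, -0.6021, 0.4384, 0.8988, 0.0000]
J3: z=[0.4384, 0.8988, 0.0000] o=[0.9443, -0.2269, -0.4056] → [0.3212, -0.1566, -0.0439, 0.4384, 0.8988, 0.0000]
V = J·q̇ = [0.0132, 0.6327, -0.2328, 0.0285, 0.0584, 0.5790]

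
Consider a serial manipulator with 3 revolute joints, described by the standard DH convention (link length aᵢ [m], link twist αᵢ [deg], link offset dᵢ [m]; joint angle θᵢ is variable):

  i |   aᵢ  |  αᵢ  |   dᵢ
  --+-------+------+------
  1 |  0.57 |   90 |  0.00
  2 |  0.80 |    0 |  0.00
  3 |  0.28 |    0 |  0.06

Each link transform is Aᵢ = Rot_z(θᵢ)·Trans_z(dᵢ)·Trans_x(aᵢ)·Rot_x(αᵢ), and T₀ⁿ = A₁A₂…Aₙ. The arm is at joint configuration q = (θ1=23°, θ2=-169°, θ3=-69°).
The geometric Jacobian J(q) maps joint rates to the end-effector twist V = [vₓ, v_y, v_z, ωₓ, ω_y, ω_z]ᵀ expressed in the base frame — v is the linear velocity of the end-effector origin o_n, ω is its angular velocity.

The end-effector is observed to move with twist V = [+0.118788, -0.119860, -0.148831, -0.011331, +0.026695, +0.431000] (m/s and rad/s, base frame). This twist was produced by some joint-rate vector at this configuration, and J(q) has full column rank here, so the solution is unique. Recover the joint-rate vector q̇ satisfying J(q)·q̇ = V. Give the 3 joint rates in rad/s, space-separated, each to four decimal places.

o_n = [-0.3113, -0.1973, 0.0848]
J₁: ẑ×o_n = [0.1973, -0.3113, 0.0000], ω = ẑ
J2: z=[0.3907, -0.9205, 0.0000] o=[0.5247, 0.2227, 0.0000] → [-0.0781, -0.0331, -0.9337, 0.3907, -0.9205, 0.0000]
J3: z=[0.3907, -0.9205, 0.0000] o=[-0.1982, -0.0841, -0.1526] → [-0.2186, -0.0928, -0.1484, 0.3907, -0.9205, 0.0000]
q̇ = J⁺·V = [0.4310, 0.1950, -0.2240]

0.4310 0.1950 -0.2240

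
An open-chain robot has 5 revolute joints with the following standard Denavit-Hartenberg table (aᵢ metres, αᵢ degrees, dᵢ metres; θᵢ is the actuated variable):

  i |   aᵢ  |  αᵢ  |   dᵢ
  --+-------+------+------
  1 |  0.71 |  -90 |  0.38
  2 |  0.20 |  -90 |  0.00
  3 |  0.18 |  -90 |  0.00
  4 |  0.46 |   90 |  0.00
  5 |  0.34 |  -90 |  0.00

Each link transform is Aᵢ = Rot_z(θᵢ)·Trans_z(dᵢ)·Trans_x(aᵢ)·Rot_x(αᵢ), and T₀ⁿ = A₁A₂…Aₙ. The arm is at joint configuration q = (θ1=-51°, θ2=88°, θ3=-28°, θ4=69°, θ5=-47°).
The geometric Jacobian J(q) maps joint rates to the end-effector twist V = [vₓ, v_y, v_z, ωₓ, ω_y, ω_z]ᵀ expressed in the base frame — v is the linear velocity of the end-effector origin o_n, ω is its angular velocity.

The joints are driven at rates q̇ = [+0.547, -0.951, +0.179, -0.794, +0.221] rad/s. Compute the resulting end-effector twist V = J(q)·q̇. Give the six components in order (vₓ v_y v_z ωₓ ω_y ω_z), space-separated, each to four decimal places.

o_n = [1.1900, -0.8013, -0.0583]
J₁: ẑ×o_n = [0.8013, 1.1900, -0.0000], ω = ẑ
J2: z=[0.7771, 0.6293, 0.0000] o=[0.4468, -0.5518, 0.3800] → [-0.2758, 0.3406, -0.6616, 0.7771, 0.6293, 0.0000]
J3: z=[-0.6289, 0.7767, -0.0349] o=[0.4512, -0.5572, 0.1801] → [-0.1937, -0.1757, -0.4202, -0.6289, 0.7767, -0.0349]
J4: z=[-0.6759, -0.5684, -0.4692] o=[0.5204, -0.5083, 0.0213] → [-0.0922, -0.3679, 0.5786, -0.6759, -0.5684, -0.4692]
J5: z=[0.1333, 0.5318, -0.8363] o=[0.8538, -0.7971, -0.1092] → [0.0235, -0.2879, -0.1793, 0.1333, 0.5318, -0.8363]
V = J·q̇ = [0.7444, 0.5240, 0.0549, -0.2855, 0.1094, 0.7285]

0.7444 0.5240 0.0549 -0.2855 0.1094 0.7285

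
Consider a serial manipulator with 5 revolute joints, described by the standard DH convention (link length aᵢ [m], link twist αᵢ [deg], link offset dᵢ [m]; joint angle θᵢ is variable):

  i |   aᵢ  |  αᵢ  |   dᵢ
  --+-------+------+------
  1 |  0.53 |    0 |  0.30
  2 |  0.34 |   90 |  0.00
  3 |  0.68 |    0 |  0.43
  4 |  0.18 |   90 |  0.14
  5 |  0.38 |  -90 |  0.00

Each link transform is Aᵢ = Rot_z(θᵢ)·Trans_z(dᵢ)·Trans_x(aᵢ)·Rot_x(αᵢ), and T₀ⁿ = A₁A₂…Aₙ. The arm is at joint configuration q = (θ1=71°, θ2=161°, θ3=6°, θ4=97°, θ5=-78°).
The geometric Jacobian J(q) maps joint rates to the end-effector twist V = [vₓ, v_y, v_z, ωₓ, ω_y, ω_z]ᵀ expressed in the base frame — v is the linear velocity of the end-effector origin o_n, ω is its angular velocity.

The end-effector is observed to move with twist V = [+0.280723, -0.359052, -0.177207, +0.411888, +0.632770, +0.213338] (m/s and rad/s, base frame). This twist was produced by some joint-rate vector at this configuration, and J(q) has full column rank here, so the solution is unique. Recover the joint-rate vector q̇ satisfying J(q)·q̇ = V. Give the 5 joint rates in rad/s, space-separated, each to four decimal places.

-0.0210 0.4080 0.1570 -0.0920 -0.7720

o_n = [-0.5735, -0.1317, 0.6234]
J₁: ẑ×o_n = [0.1317, -0.5735, 0.0000], ω = ẑ
J2: z=[0.0000, 0.0000, 1.0000] o=[0.1726, 0.5011, 0.3000] → [0.6328, -0.7461, 0.0000, 0.0000, 0.0000, 1.0000]
J3: z=[-0.7880, 0.6157, 0.0000] o=[-0.0368, 0.2332, 0.3000] → [0.1991, 0.2549, 0.6180, -0.7880, 0.6157, 0.0000]
J4: z=[-0.7880, 0.6157, 0.0000] o=[-0.7920, -0.0350, 0.3711] → [0.1554, 0.1989, -0.0583, -0.7880, 0.6157, 0.0000]
J5: z=[-0.5999, -0.7678, 0.2250] o=[-0.8774, 0.0831, 0.5465] → [-0.0108, 0.1145, 0.3622, -0.5999, -0.7678, 0.2250]
q̇ = J⁺·V = [-0.0210, 0.4080, 0.1570, -0.0920, -0.7720]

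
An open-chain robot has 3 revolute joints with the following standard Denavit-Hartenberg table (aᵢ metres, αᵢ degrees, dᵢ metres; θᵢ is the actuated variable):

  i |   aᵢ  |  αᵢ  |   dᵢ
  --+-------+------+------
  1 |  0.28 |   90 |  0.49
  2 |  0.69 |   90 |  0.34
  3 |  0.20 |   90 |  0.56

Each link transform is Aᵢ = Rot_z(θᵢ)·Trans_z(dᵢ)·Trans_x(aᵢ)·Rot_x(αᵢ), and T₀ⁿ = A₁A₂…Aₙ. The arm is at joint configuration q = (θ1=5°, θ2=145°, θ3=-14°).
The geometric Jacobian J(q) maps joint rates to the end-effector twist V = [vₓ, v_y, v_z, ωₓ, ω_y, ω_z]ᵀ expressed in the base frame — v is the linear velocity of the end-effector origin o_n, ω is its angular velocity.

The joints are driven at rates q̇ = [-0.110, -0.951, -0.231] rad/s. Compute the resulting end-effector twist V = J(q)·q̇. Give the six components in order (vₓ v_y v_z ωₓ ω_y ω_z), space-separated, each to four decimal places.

0.8871 0.1362 0.3768 -0.2149 0.9358 -0.2992

o_n = [-0.0971, -0.3012, 1.4558]
J₁: ẑ×o_n = [0.3012, -0.0971, 0.0000], ω = ẑ
J2: z=[0.0872, -0.9962, 0.0000] o=[0.2789, 0.0244, 0.4900] → [-0.9621, -0.0842, -0.4030, 0.0872, -0.9962, 0.0000]
J3: z=[0.5714, 0.0500, 0.8192] o=[-0.2545, -0.3636, 0.8858] → [-0.0226, -0.1968, 0.0278, 0.5714, 0.0500, 0.8192]
V = J·q̇ = [0.8871, 0.1362, 0.3768, -0.2149, 0.9358, -0.2992]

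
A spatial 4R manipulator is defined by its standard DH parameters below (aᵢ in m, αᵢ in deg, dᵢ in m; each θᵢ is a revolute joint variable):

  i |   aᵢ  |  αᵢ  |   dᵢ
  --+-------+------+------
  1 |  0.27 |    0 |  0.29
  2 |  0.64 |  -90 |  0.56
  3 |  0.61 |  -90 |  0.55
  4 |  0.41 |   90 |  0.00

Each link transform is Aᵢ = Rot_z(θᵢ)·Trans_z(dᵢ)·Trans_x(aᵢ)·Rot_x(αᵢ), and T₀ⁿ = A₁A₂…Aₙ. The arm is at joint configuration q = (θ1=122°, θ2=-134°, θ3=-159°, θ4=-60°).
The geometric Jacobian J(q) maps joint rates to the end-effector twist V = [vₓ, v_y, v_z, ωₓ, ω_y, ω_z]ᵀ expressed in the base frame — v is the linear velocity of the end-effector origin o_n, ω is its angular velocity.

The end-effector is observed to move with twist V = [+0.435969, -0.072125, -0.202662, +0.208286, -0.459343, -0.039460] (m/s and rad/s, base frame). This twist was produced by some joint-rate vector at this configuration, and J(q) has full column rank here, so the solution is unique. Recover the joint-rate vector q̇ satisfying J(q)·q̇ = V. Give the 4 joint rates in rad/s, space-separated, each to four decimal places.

o_n = [-0.0731, 1.1394, 1.1421]
J₁: ẑ×o_n = [-1.1394, -0.0731, 0.0000], ω = ẑ
J2: z=[0.0000, 0.0000, 1.0000] o=[-0.1431, 0.2290, 0.2900] → [-0.9104, 0.0699, 0.0000, 0.0000, 0.0000, 1.0000]
J3: z=[0.2079, 0.9781, 0.0000] o=[0.4829, 0.0959, 0.8500] → [0.2857, -0.0607, 0.7609, 0.2079, 0.9781, 0.0000]
J4: z=[0.3505, -0.0745, 0.9336] o=[0.0402, 0.7523, 1.0686] → [-0.3669, -0.1316, 0.1272, 0.3505, -0.0745, 0.9336]
q̇ = J⁺·V = [-0.4920, -0.3270, -0.4060, 0.8350]

-0.4920 -0.3270 -0.4060 0.8350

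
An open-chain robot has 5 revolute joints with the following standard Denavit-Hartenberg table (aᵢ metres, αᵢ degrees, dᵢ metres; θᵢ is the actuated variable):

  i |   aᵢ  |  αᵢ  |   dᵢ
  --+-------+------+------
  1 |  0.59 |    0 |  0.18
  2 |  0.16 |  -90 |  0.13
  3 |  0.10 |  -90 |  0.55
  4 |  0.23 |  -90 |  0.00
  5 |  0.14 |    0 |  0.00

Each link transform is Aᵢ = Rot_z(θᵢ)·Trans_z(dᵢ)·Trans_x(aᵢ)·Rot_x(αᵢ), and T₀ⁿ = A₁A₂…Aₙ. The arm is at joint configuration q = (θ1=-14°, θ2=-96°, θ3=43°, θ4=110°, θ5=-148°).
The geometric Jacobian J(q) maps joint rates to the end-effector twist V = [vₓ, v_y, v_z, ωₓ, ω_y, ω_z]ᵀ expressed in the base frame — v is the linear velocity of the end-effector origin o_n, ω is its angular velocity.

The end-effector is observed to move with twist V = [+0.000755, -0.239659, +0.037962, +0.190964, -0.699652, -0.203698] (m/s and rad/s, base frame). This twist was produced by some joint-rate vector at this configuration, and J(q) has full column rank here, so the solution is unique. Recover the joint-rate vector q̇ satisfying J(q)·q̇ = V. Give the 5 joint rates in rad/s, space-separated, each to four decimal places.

-0.4280 0.5290 0.6520 -0.1810 -0.6820

o_n = [0.9381, -0.4405, 0.2135]
J₁: ẑ×o_n = [0.4405, 0.9381, -0.0000], ω = ẑ
J2: z=[0.0000, 0.0000, 1.0000] o=[0.5725, -0.1427, 0.1800] → [0.2977, 0.3657, -0.0000, 0.0000, 0.0000, 1.0000]
J3: z=[0.9397, -0.3420, 0.0000] o=[0.5178, -0.2931, 0.3100] → [0.0330, 0.0907, 0.0053, 0.9397, -0.3420, 0.0000]
J4: z=[0.2333, 0.6409, -0.7314] o=[1.0096, -0.5499, 0.2418] → [0.0619, 0.0588, 0.0713, 0.2333, 0.6409, -0.7314]
J5: z=[0.5564, 0.5288, 0.6409] o=[0.8262, -0.4219, 0.2954] → [-0.0315, 0.1174, -0.0695, 0.5564, 0.5288, 0.6409]
q̇ = J⁺·V = [-0.4280, 0.5290, 0.6520, -0.1810, -0.6820]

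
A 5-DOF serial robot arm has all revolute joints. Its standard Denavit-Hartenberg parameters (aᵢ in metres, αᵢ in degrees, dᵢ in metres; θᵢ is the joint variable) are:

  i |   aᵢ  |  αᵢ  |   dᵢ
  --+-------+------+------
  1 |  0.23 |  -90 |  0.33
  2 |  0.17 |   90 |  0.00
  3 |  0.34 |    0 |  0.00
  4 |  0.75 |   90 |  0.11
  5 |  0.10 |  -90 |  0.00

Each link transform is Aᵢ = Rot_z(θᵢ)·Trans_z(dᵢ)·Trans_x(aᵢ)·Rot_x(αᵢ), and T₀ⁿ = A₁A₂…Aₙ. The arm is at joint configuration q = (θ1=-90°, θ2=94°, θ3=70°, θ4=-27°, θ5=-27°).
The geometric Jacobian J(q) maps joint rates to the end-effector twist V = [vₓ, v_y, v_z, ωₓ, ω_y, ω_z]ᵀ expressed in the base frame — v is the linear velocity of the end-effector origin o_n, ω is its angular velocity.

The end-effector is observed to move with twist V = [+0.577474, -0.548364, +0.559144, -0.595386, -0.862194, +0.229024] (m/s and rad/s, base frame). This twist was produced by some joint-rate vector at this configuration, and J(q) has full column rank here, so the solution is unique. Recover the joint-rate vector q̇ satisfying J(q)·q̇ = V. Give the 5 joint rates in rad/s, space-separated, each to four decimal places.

0.1560 -0.7380 0.1950 0.6600 -0.1950

o_n = [0.8918, -0.2317, -0.5723]
J₁: ẑ×o_n = [0.2317, 0.8918, -0.0000], ω = ẑ
J2: z=[1.0000, 0.0000, 0.0000] o=[0.0000, -0.2300, 0.3300] → [-0.0000, 0.9023, -0.0017, 1.0000, 0.0000, 0.0000]
J3: z=[0.0000, -0.9976, -0.0698] o=[0.0000, -0.2181, 0.1604] → [0.7300, -0.0622, 0.8896, 0.0000, -0.9976, -0.0698]
J4: z=[0.0000, -0.9976, -0.0698] o=[0.3195, -0.2100, 0.0444] → [0.6137, -0.0399, 0.5709, 0.0000, -0.9976, -0.0698]
J5: z=[-0.7314, 0.0476, -0.6803] o=[0.8310, -0.2815, -0.5104] → [0.0310, -0.0866, -0.0393, -0.7314, 0.0476, -0.6803]
q̇ = J⁺·V = [0.1560, -0.7380, 0.1950, 0.6600, -0.1950]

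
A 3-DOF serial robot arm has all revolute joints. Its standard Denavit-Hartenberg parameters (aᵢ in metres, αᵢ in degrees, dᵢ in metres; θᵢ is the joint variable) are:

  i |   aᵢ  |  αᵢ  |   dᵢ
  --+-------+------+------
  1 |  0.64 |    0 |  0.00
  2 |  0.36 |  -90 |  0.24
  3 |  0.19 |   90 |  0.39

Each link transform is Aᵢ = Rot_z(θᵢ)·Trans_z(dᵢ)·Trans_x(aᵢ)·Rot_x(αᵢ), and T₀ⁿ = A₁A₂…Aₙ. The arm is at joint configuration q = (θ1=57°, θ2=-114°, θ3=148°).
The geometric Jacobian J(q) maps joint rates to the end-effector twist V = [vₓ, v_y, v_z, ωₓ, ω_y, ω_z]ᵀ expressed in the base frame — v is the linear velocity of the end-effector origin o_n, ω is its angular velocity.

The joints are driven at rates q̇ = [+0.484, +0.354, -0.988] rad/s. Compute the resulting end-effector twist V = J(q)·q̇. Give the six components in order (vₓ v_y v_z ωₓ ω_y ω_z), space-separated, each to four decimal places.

o_n = [0.7840, 0.5824, 0.1393]
J₁: ẑ×o_n = [-0.5824, 0.7840, 0.0000], ω = ẑ
J2: z=[0.0000, 0.0000, 1.0000] o=[0.3486, 0.5367, 0.0000] → [-0.0456, 0.4354, 0.0000, 0.0000, 0.0000, 1.0000]
J3: z=[0.8387, 0.5446, 0.0000] o=[0.5446, 0.2348, 0.2400] → [-0.0548, 0.0844, 0.1611, 0.8387, 0.5446, 0.0000]
V = J·q̇ = [-0.2438, 0.4501, -0.1592, -0.8286, -0.5381, 0.8380]

-0.2438 0.4501 -0.1592 -0.8286 -0.5381 0.8380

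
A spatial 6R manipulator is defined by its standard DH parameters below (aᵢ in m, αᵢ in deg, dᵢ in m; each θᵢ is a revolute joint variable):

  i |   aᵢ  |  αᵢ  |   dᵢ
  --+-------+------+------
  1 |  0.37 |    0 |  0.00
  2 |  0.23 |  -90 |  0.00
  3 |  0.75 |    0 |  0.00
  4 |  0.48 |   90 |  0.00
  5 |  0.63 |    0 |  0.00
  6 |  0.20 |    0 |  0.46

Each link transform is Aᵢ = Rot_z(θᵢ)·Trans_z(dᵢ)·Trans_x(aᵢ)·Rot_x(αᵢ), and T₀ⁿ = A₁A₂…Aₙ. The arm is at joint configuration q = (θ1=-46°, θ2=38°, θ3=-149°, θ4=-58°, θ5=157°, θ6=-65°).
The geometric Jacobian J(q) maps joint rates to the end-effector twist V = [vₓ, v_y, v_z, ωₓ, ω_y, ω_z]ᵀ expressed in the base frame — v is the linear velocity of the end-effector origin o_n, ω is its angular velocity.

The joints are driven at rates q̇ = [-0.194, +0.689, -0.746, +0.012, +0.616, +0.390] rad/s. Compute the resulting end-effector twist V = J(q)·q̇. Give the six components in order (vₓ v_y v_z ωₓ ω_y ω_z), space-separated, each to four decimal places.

-0.0400 -0.4737 -0.0963 0.3501 -0.7904 -0.4014

o_n = [0.2114, 0.1907, 0.0249]
J₁: ẑ×o_n = [-0.1907, 0.2114, 0.0000], ω = ẑ
J2: z=[0.0000, 0.0000, 1.0000] o=[0.2570, -0.2662, 0.0000] → [-0.4568, -0.0457, 0.0000, 0.0000, 0.0000, 1.0000]
J3: z=[0.1392, 0.9903, 0.0000] o=[0.4848, -0.2982, 0.0000] → [0.0247, -0.0035, 0.3388, 0.1392, 0.9903, 0.0000]
J4: z=[0.1392, 0.9903, 0.0000] o=[-0.1518, -0.2087, 0.3863] → [-0.3578, 0.0503, -0.3041, 0.1392, 0.9903, 0.0000]
J5: z=[0.4496, -0.0632, -0.8910] o=[-0.5754, -0.1492, 0.1684] → [0.3119, -0.6365, 0.2025, 0.4496, -0.0632, -0.8910]
J6: z=[0.4496, -0.0632, -0.8910] o=[-0.0294, 0.0227, 0.4316] → [0.1754, -0.0317, 0.0907, 0.4496, -0.0632, -0.8910]
V = J·q̇ = [-0.0400, -0.4737, -0.0963, 0.3501, -0.7904, -0.4014]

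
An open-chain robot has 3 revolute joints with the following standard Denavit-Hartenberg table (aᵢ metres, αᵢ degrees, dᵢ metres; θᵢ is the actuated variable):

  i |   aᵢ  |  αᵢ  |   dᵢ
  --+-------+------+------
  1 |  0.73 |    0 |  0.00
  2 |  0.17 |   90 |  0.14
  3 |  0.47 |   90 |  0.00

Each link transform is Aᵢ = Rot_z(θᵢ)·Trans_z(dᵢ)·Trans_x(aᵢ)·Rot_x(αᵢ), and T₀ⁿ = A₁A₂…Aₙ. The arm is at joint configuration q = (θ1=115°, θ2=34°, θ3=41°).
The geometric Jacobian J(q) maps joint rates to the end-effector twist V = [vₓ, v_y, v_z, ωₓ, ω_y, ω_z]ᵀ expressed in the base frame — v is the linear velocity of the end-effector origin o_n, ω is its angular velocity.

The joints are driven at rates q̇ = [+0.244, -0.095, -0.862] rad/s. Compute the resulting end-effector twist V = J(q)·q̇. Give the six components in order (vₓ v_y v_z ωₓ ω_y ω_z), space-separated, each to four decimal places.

o_n = [-0.7583, 0.9319, 0.4483]
J₁: ẑ×o_n = [-0.9319, -0.7583, 0.0000], ω = ẑ
J2: z=[0.0000, 0.0000, 1.0000] o=[-0.3085, 0.6616, 0.0000] → [-0.2702, -0.4498, 0.0000, 0.0000, 0.0000, 1.0000]
J3: z=[0.5150, 0.8572, 0.0000] o=[-0.4542, 0.7492, 0.1400] → [0.2643, -0.1588, 0.3547, 0.5150, 0.8572, 0.0000]
V = J·q̇ = [-0.4295, -0.0054, -0.3058, -0.4440, -0.7389, 0.1490]

-0.4295 -0.0054 -0.3058 -0.4440 -0.7389 0.1490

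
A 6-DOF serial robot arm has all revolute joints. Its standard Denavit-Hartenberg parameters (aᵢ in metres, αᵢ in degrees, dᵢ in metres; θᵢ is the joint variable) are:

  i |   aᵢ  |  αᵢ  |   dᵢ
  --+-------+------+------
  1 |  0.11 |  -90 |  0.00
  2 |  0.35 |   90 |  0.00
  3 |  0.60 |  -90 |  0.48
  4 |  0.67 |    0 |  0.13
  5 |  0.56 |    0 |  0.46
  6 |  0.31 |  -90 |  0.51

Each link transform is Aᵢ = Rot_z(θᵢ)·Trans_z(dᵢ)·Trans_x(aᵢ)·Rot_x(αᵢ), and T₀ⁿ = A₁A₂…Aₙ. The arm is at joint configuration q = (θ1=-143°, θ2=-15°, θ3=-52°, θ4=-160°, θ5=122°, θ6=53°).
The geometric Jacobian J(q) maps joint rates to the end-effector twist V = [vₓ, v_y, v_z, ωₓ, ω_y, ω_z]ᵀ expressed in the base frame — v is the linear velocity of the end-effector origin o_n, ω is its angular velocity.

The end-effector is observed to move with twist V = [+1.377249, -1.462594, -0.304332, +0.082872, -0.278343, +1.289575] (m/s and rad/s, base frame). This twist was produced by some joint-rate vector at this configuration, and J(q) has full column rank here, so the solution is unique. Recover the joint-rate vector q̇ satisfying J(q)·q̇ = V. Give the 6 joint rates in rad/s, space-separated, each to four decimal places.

0.6630 0.0690 0.5790 -0.4970 -0.1120 0.9390

o_n = [-1.0927, -0.9697, 1.3688]
J₁: ẑ×o_n = [0.9697, -1.0927, 0.0000], ω = ẑ
J2: z=[0.6018, -0.7986, 0.0000] o=[-0.0878, -0.0662, 0.0000] → [-1.0931, -0.8237, -1.3462, 0.6018, -0.7986, 0.0000]
J3: z=[0.2067, 0.1558, 0.9659] o=[-0.3578, -0.2697, 0.0906] → [0.8753, -0.9740, -0.0302, 0.2067, 0.1558, 0.9659]
J4: z=[-0.2374, -0.9498, 0.2040] o=[-0.8281, -0.0320, 0.6498] → [-0.4916, 0.1167, -0.0287, -0.2374, -0.9498, 0.2040]
J5: z=[-0.2374, -0.9498, 0.2040] o=[-0.2140, -0.2907, 0.7974] → [-0.4042, -0.0436, -0.6733, -0.2374, -0.9498, 0.2040]
J6: z=[-0.2374, -0.9498, 0.2040] o=[-0.6708, -0.5541, 1.2945] → [0.0143, -0.0684, -0.3020, -0.2374, -0.9498, 0.2040]
q̇ = J⁺·V = [0.6630, 0.0690, 0.5790, -0.4970, -0.1120, 0.9390]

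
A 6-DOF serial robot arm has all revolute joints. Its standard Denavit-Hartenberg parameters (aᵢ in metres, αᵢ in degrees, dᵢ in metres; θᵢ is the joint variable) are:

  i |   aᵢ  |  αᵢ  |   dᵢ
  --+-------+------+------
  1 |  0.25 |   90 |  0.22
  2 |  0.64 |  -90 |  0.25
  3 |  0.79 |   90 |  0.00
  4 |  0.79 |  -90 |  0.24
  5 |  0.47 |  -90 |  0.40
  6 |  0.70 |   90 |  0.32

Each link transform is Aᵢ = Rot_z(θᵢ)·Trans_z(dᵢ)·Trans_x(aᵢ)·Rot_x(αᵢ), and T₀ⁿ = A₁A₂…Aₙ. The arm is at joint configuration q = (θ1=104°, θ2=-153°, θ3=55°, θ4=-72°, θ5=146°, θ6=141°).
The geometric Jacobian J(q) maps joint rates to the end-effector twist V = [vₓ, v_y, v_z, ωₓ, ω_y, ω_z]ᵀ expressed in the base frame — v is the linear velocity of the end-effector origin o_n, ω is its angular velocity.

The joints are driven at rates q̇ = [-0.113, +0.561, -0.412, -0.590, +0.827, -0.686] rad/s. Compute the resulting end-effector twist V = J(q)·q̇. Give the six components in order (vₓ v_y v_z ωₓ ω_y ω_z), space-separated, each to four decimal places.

o_n = [0.1486, -1.5145, 0.0573]
J₁: ẑ×o_n = [1.5145, 0.1486, -0.0000], ω = ẑ
J2: z=[0.9703, 0.2419, 0.0000] o=[-0.0605, 0.2426, 0.2200] → [-0.0394, 0.1579, -1.7555, 0.9703, 0.2419, 0.0000]
J3: z=[-0.1098, 0.4405, -0.8910] o=[0.3200, -0.2503, -0.0706] → [-1.0702, 0.1668, 0.2144, -0.1098, 0.4405, -0.8910]
J4: z=[0.7331, -0.5694, -0.3719] o=[-0.2102, -0.7986, -0.2763] → [-0.4562, -0.3780, -0.3206, 0.7331, -0.5694, -0.3719]
J5: z=[-0.6723, -0.5240, -0.5230] o=[-0.1156, -1.4356, 0.2404] → [0.0546, -0.2612, 0.1915, -0.6723, -0.5240, -0.5230]
J6: z=[0.6653, -0.1179, -0.7372] o=[-0.5370, -1.2487, -0.1699] → [-0.2227, -0.6566, -0.0960, 0.6653, -0.1179, -0.7372]
V = J·q̇ = [0.7148, 0.4605, -0.6598, -0.8553, -0.0623, 0.5467]

0.7148 0.4605 -0.6598 -0.8553 -0.0623 0.5467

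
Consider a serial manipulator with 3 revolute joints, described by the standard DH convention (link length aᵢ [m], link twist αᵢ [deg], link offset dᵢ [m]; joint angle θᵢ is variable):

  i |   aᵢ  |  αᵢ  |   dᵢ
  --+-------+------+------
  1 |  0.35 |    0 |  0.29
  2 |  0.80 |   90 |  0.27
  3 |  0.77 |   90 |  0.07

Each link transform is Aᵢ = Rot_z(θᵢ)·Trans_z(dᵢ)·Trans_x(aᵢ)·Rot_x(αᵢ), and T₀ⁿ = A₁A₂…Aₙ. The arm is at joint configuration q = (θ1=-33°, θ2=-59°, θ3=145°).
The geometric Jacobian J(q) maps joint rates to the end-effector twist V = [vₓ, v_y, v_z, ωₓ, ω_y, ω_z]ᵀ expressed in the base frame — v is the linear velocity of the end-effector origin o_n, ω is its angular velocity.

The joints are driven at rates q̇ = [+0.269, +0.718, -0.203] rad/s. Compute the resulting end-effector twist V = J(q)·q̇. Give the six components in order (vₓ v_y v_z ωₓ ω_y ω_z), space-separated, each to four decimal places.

o_n = [0.2177, -0.3573, 1.0017]
J₁: ẑ×o_n = [0.3573, 0.2177, -0.0000], ω = ẑ
J2: z=[0.0000, 0.0000, 1.0000] o=[0.2935, -0.1906, 0.2900] → [0.1667, -0.0759, 0.0000, 0.0000, 0.0000, 1.0000]
J3: z=[-0.9994, 0.0349, 0.0000] o=[0.2656, -0.9901, 0.5600] → [0.0154, 0.4414, -0.6307, -0.9994, 0.0349, 0.0000]
V = J·q̇ = [0.2127, -0.0855, 0.1280, 0.2029, -0.0071, 0.9870]

0.2127 -0.0855 0.1280 0.2029 -0.0071 0.9870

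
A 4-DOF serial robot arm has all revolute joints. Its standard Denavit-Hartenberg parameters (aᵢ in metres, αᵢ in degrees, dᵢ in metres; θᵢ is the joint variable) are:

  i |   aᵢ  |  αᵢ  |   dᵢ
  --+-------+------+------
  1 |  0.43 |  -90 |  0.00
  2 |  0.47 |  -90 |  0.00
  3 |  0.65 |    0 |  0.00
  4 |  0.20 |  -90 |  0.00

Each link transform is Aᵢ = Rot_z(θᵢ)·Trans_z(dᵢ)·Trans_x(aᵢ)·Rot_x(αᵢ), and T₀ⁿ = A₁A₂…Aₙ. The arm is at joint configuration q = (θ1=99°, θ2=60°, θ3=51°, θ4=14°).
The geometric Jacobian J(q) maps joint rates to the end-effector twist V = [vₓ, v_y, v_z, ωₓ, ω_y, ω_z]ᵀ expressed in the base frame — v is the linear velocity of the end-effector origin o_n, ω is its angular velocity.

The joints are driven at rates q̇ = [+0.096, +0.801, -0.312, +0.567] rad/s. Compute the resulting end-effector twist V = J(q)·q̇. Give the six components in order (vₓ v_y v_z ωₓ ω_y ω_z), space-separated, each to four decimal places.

o_n = [0.5353, 1.0079, -0.8345]
J₁: ẑ×o_n = [-1.0079, 0.5353, 0.0000], ω = ẑ
J2: z=[-0.9877, -0.1564, 0.0000] o=[-0.0673, 0.4247, 0.0000] → [0.1305, -0.8242, -0.4818, -0.9877, -0.1564, 0.0000]
J3: z=[0.1355, -0.8554, -0.5000] o=[-0.1040, 0.6568, -0.4070] → [0.5412, -0.2618, 0.5944, 0.1355, -0.8554, -0.5000]
J4: z=[0.1355, -0.8554, -0.5000] o=[0.3629, 0.9378, -0.7613] → [0.0977, -0.0763, 0.1570, 0.1355, -0.8554, -0.5000]
V = J·q̇ = [-0.1057, -0.5704, -0.4824, -0.7566, -0.3434, -0.0315]

-0.1057 -0.5704 -0.4824 -0.7566 -0.3434 -0.0315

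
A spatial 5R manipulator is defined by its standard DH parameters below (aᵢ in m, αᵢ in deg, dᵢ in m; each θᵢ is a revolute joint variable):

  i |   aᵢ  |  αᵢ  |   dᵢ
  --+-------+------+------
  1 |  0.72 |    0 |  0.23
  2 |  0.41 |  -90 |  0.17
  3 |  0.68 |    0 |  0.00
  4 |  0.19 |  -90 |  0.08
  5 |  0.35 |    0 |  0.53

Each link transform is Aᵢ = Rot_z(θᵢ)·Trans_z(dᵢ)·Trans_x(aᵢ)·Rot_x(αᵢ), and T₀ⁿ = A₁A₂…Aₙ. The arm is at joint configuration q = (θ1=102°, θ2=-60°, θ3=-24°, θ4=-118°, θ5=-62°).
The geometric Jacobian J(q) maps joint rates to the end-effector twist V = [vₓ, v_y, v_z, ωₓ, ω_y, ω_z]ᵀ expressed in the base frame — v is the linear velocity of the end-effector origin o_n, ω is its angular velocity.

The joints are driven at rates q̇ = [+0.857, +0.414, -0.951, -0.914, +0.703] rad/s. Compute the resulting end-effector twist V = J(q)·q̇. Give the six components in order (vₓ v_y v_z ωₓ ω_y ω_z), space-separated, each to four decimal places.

o_n = [0.3913, 1.7149, 1.3124]
J₁: ẑ×o_n = [-1.7149, 0.3913, 0.0000], ω = ẑ
J2: z=[0.0000, 0.0000, 1.0000] o=[-0.1497, 0.7043, 0.2300] → [-1.0106, 0.5410, 0.0000, 0.0000, 0.0000, 1.0000]
J3: z=[-0.6691, 0.7431, 0.0000] o=[0.1550, 0.9786, 0.4000] → [0.6780, 0.6105, -0.6683, -0.6691, 0.7431, 0.0000]
J4: z=[-0.6691, 0.7431, 0.0000] o=[0.6166, 1.3943, 0.6766] → [0.4725, 0.4254, -0.0471, -0.6691, 0.7431, 0.0000]
J5: z=[0.4575, 0.4120, 0.7880] o=[0.4518, 1.3535, 0.7936] → [-0.0710, -0.2851, 0.1903, 0.4575, 0.4120, 0.7880]
V = J·q̇ = [-3.0146, -0.6105, 0.8124, 1.5696, -1.0964, 1.8250]

-3.0146 -0.6105 0.8124 1.5696 -1.0964 1.8250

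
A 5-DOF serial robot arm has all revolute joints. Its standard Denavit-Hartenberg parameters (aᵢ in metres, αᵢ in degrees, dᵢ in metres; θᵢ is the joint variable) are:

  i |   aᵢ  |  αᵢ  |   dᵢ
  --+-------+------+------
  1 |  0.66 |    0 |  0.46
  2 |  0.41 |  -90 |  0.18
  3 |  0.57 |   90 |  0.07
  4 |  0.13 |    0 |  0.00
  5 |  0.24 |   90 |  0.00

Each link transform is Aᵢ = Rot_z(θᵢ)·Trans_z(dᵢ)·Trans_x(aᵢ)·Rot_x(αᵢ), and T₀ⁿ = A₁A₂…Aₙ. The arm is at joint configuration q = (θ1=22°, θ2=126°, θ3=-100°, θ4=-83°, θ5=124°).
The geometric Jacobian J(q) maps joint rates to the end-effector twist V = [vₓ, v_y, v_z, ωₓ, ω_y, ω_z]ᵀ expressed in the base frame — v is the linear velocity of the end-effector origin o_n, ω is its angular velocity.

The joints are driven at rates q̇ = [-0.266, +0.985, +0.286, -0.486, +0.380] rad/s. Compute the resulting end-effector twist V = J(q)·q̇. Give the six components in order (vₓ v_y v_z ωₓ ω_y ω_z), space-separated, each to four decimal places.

o_n = [0.3250, 0.3105, 1.3953]
J₁: ẑ×o_n = [-0.3105, 0.3250, 0.0000], ω = ẑ
J2: z=[0.0000, 0.0000, 1.0000] o=[0.6119, 0.2472, 0.4600] → [-0.0632, -0.2869, 0.0000, 0.0000, 0.0000, 1.0000]
J3: z=[-0.5299, -0.8480, 0.0000] o=[0.2642, 0.4645, 0.6400] → [-0.6405, 0.4003, 0.1332, -0.5299, -0.8480, 0.0000]
J4: z=[0.8352, -0.5219, -0.1736] o=[0.3111, 0.3527, 1.2013] → [-0.1086, -0.1644, -0.0280, 0.8352, -0.5219, -0.1736]
J5: z=[0.8352, -0.5219, -0.1736] o=[0.3818, 0.4607, 1.2169] → [-0.1192, -0.1391, -0.1551, 0.8352, -0.5219, -0.1736]
V = J·q̇ = [-0.1554, -0.2275, -0.0072, -0.2401, -0.1872, 0.7374]

-0.1554 -0.2275 -0.0072 -0.2401 -0.1872 0.7374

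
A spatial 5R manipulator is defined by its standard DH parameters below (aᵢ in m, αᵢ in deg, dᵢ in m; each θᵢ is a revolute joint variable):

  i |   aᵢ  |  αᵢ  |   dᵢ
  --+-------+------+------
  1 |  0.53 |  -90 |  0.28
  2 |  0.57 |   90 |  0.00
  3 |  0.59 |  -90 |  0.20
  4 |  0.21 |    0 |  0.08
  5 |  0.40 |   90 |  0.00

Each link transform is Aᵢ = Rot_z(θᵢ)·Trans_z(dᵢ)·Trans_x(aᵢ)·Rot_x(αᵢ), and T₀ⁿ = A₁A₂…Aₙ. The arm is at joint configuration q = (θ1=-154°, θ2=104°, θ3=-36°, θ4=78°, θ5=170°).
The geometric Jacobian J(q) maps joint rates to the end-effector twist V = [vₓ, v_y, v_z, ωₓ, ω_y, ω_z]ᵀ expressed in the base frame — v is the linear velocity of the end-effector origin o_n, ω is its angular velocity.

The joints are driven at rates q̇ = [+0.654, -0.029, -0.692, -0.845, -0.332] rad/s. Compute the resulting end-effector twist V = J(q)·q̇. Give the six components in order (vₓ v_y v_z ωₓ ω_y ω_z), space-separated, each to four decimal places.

o_n = [-0.6721, -0.0834, -0.7869]
J₁: ẑ×o_n = [0.0834, -0.6721, 0.0000], ω = ẑ
J2: z=[0.4384, -0.8988, 0.0000] o=[-0.4764, -0.2323, 0.2800] → [0.9589, 0.4677, -0.1106, 0.4384, -0.8988, 0.0000]
J3: z=[-0.8721, -0.4253, -0.2419] o=[-0.3524, -0.1719, -0.2731] → [0.2400, -0.3708, -0.2131, -0.8721, -0.4253, -0.2419]
J4: z=[0.4825, -0.6648, -0.5703] o=[-0.5751, 0.1054, -0.7846] → [-0.1061, 0.0564, -0.1556, 0.4825, -0.6648, -0.5703]
J5: z=[0.4825, -0.6648, -0.5703] o=[-0.3609, 0.1664, -0.8148] → [-0.1610, 0.1640, -0.3274, 0.4825, -0.6648, -0.5703]
V = J·q̇ = [0.0038, -0.2987, 0.3908, 0.0229, 1.1029, 1.4927]

0.0038 -0.2987 0.3908 0.0229 1.1029 1.4927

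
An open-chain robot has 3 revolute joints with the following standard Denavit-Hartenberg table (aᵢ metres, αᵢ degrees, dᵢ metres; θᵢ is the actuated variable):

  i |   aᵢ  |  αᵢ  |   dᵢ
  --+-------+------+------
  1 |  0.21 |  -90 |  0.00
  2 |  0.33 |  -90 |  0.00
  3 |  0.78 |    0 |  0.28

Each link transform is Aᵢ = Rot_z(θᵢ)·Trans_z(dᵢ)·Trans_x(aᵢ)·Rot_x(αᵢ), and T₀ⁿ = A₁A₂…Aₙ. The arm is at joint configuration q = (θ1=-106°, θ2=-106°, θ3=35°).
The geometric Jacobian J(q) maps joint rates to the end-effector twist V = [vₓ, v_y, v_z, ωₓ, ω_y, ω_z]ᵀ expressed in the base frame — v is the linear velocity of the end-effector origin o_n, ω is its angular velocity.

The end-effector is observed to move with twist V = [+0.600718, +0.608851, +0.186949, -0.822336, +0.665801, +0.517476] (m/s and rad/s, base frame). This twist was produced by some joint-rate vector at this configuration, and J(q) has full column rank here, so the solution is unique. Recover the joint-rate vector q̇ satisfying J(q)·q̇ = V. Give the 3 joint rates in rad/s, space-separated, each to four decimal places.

0.6360 -0.9740 -0.4300

o_n = [-0.4885, -0.0805, 1.0086]
J₁: ẑ×o_n = [0.0805, -0.4885, 0.0000], ω = ẑ
J2: z=[0.9613, -0.2756, 0.0000] o=[-0.0579, -0.2019, 0.0000] → [-0.2780, -0.9695, -0.0021, 0.9613, -0.2756, 0.0000]
J3: z=[-0.2650, -0.9240, 0.2756] o=[-0.0328, -0.1144, 0.3172] → [-0.6482, 0.0576, -0.4301, -0.2650, -0.9240, 0.2756]
q̇ = J⁺·V = [0.6360, -0.9740, -0.4300]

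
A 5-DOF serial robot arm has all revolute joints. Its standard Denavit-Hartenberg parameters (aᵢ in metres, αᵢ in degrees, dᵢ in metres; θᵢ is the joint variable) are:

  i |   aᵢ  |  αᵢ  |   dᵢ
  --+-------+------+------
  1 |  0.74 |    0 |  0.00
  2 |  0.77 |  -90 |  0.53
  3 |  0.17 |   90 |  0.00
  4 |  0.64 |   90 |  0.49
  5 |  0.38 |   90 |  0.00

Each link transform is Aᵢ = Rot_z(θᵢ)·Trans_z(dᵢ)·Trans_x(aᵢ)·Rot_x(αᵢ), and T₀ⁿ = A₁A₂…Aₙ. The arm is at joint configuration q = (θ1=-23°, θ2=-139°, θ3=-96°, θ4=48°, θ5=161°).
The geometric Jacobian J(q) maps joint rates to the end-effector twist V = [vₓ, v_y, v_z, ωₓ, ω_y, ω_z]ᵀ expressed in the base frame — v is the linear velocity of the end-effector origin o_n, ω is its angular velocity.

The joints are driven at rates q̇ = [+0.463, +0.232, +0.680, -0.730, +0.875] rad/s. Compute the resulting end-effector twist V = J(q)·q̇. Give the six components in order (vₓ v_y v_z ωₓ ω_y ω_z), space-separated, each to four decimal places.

o_n = [0.6294, -0.5253, 0.8217]
J₁: ẑ×o_n = [0.5253, 0.6294, -0.0000], ω = ẑ
J2: z=[0.0000, 0.0000, 1.0000] o=[0.6812, -0.2891, 0.0000] → [0.2362, -0.0518, 0.0000, 0.0000, 0.0000, 1.0000]
J3: z=[0.3090, -0.9511, 0.0000] o=[-0.0511, -0.5271, 0.5300] → [-0.2774, -0.0901, 0.6478, 0.3090, -0.9511, 0.0000]
J4: z=[0.9458, 0.3073, -0.1045] o=[-0.0342, -0.5216, 0.6991] → [0.0373, -0.1854, -0.2075, 0.9458, 0.3073, -0.1045]
J5: z=[-0.1329, 0.6604, 0.7391] o=[0.6188, -0.8095, 1.0737] → [-0.3765, -0.0257, -0.0448, -0.1329, 0.6604, 0.7391]
V = J·q̇ = [-0.2473, 0.3310, 0.5527, -0.5966, -0.2932, 1.4180]

-0.2473 0.3310 0.5527 -0.5966 -0.2932 1.4180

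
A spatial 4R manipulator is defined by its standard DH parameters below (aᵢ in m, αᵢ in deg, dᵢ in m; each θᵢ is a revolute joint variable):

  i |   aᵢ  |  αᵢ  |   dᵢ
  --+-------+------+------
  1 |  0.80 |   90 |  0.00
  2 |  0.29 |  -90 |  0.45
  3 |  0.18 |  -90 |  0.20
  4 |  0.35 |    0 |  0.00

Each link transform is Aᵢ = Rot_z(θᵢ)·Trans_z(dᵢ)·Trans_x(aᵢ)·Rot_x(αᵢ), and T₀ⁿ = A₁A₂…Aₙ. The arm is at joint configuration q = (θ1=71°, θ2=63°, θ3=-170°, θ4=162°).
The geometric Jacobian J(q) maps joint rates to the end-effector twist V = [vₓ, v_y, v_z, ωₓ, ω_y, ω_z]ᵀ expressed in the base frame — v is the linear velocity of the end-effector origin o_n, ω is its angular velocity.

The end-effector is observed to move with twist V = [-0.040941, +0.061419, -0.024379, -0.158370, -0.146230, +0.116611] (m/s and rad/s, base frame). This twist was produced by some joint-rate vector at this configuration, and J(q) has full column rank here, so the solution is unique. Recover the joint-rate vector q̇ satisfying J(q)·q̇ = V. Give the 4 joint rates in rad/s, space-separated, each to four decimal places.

o_n = [0.6993, 0.7303, 0.4342]
J₁: ẑ×o_n = [-0.7303, 0.6993, 0.0000], ω = ẑ
J2: z=[0.9455, -0.3256, 0.0000] o=[0.2605, 0.7564, 0.0000] → [-0.1414, -0.4106, 0.1182, 0.9455, -0.3256, 0.0000]
J3: z=[-0.2901, -0.8425, 0.4540] o=[0.7288, 0.7344, 0.2584] → [-0.1463, 0.0376, -0.0237, -0.2901, -0.8425, 0.4540]
J4: z=[0.9568, -0.2461, 0.1547] o=[0.6741, 0.4796, 0.1912] → [-0.0986, -0.2286, 0.2460, 0.9568, -0.2461, 0.1547]
q̇ = J⁺·V = [0.0310, -0.0460, 0.2080, -0.0570]

0.0310 -0.0460 0.2080 -0.0570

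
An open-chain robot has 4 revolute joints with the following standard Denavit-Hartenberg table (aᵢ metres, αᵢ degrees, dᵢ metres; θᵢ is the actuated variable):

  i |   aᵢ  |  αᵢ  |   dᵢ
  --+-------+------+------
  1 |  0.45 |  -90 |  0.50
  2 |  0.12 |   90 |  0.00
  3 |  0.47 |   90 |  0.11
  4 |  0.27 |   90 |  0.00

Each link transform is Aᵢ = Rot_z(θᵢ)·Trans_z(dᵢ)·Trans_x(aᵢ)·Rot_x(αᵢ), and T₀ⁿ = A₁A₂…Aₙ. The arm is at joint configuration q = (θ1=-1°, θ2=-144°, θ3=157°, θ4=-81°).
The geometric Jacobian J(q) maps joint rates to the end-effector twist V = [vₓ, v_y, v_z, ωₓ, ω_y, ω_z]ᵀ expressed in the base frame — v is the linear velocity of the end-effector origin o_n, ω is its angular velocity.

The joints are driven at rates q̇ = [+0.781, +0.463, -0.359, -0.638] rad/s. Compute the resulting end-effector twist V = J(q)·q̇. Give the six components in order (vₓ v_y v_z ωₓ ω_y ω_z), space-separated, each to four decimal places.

o_n = [0.8298, 0.1857, 0.4201]
J₁: ẑ×o_n = [-0.1857, 0.8298, 0.0000], ω = ẑ
J2: z=[0.0175, 0.9998, 0.0000] o=[0.4499, -0.0079, 0.5000] → [-0.0799, 0.0014, -0.3765, 0.0175, 0.9998, 0.0000]
J3: z=[-0.5877, 0.0103, -0.8090] o=[0.3529, -0.0062, 0.5705] → [0.1537, -0.4743, -0.1176, -0.5877, 0.0103, -0.8090]
J4: z=[-0.3000, 0.9259, 0.2297] o=[0.6414, 0.1725, 0.2272] → [0.1756, 0.1012, -0.1785, -0.3000, 0.9259, 0.2297]
V = J·q̇ = [-0.3492, 0.7545, -0.0182, 0.4105, -0.1315, 0.9249]

-0.3492 0.7545 -0.0182 0.4105 -0.1315 0.9249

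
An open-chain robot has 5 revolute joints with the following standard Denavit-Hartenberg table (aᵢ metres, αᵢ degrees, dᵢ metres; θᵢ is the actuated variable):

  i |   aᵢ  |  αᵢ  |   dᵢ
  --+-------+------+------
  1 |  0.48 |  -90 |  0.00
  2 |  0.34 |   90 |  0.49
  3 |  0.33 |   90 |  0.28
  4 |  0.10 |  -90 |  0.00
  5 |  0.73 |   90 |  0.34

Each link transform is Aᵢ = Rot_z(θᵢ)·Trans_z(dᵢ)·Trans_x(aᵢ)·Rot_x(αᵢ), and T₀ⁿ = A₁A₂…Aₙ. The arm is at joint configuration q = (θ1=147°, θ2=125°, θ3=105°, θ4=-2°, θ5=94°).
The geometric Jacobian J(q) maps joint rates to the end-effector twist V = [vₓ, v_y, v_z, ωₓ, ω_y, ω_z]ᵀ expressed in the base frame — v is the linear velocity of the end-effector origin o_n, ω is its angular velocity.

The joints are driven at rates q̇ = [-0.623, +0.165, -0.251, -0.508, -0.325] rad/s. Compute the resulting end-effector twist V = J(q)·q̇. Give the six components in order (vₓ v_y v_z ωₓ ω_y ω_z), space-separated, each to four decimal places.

o_n = [-1.4205, 0.1128, 0.0260]
J₁: ẑ×o_n = [-0.1128, -1.4205, 0.0000], ω = ẑ
J2: z=[-0.5446, -0.8387, 0.0000] o=[-0.4026, 0.2614, 0.0000] → [-0.0218, 0.0142, -0.7728, -0.5446, -0.8387, 0.0000]
J3: z=[-0.6870, 0.4461, -0.5736] o=[-0.5059, -0.2557, -0.2785] → [0.3472, 0.7339, 0.1549, -0.6870, 0.4461, -0.5736]
J4: z=[0.3237, -0.5188, -0.7912] o=[-0.9129, -0.3715, -0.3691] → [0.1781, 0.2737, -0.1066, 0.3237, -0.5188, -0.7912]
J5: z=[-0.7093, 0.4204, -0.5658] o=[-0.9756, -0.4459, -0.3460] → [0.4725, 0.5156, -0.2092, -0.7093, 0.4204, -0.5658]
V = J·q̇ = [-0.2646, 0.3965, -0.0443, 0.1487, -0.1234, 0.1068]

-0.2646 0.3965 -0.0443 0.1487 -0.1234 0.1068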